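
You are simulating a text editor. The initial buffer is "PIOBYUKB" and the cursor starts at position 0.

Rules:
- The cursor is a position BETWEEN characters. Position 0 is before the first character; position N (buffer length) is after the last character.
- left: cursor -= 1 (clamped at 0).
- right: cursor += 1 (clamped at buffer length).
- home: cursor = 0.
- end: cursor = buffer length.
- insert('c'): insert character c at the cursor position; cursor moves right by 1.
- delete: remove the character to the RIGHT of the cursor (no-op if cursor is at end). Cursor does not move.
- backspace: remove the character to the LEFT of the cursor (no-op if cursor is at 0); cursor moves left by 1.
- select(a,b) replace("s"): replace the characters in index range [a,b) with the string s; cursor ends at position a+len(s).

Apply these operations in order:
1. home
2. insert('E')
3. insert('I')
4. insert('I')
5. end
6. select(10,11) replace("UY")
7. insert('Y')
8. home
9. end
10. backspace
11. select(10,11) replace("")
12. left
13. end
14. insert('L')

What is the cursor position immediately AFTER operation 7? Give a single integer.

Answer: 13

Derivation:
After op 1 (home): buf='PIOBYUKB' cursor=0
After op 2 (insert('E')): buf='EPIOBYUKB' cursor=1
After op 3 (insert('I')): buf='EIPIOBYUKB' cursor=2
After op 4 (insert('I')): buf='EIIPIOBYUKB' cursor=3
After op 5 (end): buf='EIIPIOBYUKB' cursor=11
After op 6 (select(10,11) replace("UY")): buf='EIIPIOBYUKUY' cursor=12
After op 7 (insert('Y')): buf='EIIPIOBYUKUYY' cursor=13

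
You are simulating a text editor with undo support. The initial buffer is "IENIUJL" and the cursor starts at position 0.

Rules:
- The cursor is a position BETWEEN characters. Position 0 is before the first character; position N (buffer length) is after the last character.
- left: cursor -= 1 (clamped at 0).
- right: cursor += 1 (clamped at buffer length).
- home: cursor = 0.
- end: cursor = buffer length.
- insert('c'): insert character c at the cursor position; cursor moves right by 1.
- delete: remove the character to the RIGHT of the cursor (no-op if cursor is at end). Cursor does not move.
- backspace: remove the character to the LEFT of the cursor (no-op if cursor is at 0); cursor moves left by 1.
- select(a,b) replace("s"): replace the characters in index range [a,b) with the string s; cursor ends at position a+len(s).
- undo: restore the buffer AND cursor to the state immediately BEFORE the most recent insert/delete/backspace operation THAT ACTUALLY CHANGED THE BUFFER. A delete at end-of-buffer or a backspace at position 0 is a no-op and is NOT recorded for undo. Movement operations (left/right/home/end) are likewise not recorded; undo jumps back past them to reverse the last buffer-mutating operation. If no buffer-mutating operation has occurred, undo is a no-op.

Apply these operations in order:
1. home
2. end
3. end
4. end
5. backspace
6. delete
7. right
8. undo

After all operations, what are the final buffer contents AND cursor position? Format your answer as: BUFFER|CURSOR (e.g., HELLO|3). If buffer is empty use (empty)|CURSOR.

After op 1 (home): buf='IENIUJL' cursor=0
After op 2 (end): buf='IENIUJL' cursor=7
After op 3 (end): buf='IENIUJL' cursor=7
After op 4 (end): buf='IENIUJL' cursor=7
After op 5 (backspace): buf='IENIUJ' cursor=6
After op 6 (delete): buf='IENIUJ' cursor=6
After op 7 (right): buf='IENIUJ' cursor=6
After op 8 (undo): buf='IENIUJL' cursor=7

Answer: IENIUJL|7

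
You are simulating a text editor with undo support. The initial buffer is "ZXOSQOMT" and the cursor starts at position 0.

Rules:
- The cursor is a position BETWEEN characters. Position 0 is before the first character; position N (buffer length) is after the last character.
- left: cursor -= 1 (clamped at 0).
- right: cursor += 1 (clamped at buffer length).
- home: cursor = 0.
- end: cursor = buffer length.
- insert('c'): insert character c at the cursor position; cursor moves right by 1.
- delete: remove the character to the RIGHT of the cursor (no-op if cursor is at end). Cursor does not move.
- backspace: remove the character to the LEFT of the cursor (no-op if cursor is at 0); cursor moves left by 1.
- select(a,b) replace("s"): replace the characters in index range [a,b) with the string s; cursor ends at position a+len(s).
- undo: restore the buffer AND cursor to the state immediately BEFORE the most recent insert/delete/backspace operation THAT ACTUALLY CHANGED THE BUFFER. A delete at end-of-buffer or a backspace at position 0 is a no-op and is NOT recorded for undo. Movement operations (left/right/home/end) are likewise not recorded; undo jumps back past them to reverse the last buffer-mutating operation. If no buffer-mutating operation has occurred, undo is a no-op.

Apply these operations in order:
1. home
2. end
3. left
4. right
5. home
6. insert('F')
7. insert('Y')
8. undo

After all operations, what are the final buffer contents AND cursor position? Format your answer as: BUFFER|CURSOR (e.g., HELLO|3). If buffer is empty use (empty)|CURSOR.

Answer: FZXOSQOMT|1

Derivation:
After op 1 (home): buf='ZXOSQOMT' cursor=0
After op 2 (end): buf='ZXOSQOMT' cursor=8
After op 3 (left): buf='ZXOSQOMT' cursor=7
After op 4 (right): buf='ZXOSQOMT' cursor=8
After op 5 (home): buf='ZXOSQOMT' cursor=0
After op 6 (insert('F')): buf='FZXOSQOMT' cursor=1
After op 7 (insert('Y')): buf='FYZXOSQOMT' cursor=2
After op 8 (undo): buf='FZXOSQOMT' cursor=1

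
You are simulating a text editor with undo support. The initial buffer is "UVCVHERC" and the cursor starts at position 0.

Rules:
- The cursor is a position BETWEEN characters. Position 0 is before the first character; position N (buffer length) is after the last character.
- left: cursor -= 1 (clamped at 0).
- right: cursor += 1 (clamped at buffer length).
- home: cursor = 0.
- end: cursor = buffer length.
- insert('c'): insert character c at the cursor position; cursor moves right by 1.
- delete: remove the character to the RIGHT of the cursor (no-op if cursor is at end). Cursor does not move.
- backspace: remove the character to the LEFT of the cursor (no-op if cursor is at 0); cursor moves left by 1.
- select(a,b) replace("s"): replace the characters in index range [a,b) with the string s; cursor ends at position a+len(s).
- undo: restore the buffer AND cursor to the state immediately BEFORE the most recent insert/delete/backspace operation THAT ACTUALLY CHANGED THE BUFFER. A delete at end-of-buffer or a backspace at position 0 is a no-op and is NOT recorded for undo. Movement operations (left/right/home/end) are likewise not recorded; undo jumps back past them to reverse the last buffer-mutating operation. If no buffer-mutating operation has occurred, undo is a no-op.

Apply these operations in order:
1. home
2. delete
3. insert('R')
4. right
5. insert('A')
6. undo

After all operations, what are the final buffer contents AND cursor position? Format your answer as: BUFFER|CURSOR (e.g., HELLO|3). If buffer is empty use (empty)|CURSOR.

After op 1 (home): buf='UVCVHERC' cursor=0
After op 2 (delete): buf='VCVHERC' cursor=0
After op 3 (insert('R')): buf='RVCVHERC' cursor=1
After op 4 (right): buf='RVCVHERC' cursor=2
After op 5 (insert('A')): buf='RVACVHERC' cursor=3
After op 6 (undo): buf='RVCVHERC' cursor=2

Answer: RVCVHERC|2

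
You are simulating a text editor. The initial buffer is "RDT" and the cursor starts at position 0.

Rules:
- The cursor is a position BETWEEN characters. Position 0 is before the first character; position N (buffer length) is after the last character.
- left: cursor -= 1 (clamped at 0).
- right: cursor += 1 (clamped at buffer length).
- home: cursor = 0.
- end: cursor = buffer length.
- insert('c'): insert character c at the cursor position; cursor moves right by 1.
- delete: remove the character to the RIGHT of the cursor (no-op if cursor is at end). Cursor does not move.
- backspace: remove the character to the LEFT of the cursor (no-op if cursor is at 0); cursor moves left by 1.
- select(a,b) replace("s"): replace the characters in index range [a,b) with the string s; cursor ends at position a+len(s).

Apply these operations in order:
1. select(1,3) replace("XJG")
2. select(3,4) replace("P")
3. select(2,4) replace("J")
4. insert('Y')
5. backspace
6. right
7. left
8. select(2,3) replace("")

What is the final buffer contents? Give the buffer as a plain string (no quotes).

Answer: RX

Derivation:
After op 1 (select(1,3) replace("XJG")): buf='RXJG' cursor=4
After op 2 (select(3,4) replace("P")): buf='RXJP' cursor=4
After op 3 (select(2,4) replace("J")): buf='RXJ' cursor=3
After op 4 (insert('Y')): buf='RXJY' cursor=4
After op 5 (backspace): buf='RXJ' cursor=3
After op 6 (right): buf='RXJ' cursor=3
After op 7 (left): buf='RXJ' cursor=2
After op 8 (select(2,3) replace("")): buf='RX' cursor=2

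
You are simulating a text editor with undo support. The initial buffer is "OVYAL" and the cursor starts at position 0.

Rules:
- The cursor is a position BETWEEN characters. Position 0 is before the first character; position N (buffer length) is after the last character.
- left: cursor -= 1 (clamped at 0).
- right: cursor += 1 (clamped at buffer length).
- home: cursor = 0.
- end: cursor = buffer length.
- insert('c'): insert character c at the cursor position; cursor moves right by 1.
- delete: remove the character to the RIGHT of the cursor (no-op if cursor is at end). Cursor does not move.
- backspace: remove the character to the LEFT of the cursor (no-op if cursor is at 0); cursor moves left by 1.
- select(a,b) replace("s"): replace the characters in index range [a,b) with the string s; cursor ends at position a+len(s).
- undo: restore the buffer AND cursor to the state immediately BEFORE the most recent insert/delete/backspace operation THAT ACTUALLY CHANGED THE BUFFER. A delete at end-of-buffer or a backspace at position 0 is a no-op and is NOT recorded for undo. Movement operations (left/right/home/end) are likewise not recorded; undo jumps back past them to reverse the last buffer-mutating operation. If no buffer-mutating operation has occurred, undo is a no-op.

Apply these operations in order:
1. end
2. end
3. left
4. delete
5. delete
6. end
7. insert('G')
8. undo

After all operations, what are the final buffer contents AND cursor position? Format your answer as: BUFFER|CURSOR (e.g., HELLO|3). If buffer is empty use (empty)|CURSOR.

After op 1 (end): buf='OVYAL' cursor=5
After op 2 (end): buf='OVYAL' cursor=5
After op 3 (left): buf='OVYAL' cursor=4
After op 4 (delete): buf='OVYA' cursor=4
After op 5 (delete): buf='OVYA' cursor=4
After op 6 (end): buf='OVYA' cursor=4
After op 7 (insert('G')): buf='OVYAG' cursor=5
After op 8 (undo): buf='OVYA' cursor=4

Answer: OVYA|4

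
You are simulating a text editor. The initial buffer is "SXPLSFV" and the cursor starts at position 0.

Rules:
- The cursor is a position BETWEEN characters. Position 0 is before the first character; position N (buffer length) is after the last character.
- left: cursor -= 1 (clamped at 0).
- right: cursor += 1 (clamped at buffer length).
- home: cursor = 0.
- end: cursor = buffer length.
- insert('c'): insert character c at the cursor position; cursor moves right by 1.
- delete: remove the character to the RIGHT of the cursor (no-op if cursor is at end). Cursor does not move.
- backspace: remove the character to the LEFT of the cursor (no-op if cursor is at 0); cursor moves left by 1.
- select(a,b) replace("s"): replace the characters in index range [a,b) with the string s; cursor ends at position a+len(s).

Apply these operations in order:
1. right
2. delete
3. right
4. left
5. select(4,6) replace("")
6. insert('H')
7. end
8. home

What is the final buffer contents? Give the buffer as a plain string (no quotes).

Answer: SPLSH

Derivation:
After op 1 (right): buf='SXPLSFV' cursor=1
After op 2 (delete): buf='SPLSFV' cursor=1
After op 3 (right): buf='SPLSFV' cursor=2
After op 4 (left): buf='SPLSFV' cursor=1
After op 5 (select(4,6) replace("")): buf='SPLS' cursor=4
After op 6 (insert('H')): buf='SPLSH' cursor=5
After op 7 (end): buf='SPLSH' cursor=5
After op 8 (home): buf='SPLSH' cursor=0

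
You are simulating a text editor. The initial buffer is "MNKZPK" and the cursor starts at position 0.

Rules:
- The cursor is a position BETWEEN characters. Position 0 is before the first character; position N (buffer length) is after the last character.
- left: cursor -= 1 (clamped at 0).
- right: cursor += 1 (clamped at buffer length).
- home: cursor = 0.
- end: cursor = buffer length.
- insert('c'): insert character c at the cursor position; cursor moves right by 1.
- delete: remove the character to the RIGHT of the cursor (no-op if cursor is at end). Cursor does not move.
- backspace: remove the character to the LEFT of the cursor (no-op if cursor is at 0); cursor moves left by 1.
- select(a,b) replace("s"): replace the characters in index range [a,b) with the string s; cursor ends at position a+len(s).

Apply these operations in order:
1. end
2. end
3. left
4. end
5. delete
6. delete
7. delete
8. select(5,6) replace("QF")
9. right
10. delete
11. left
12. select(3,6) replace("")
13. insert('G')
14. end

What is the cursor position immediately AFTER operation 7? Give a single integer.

Answer: 6

Derivation:
After op 1 (end): buf='MNKZPK' cursor=6
After op 2 (end): buf='MNKZPK' cursor=6
After op 3 (left): buf='MNKZPK' cursor=5
After op 4 (end): buf='MNKZPK' cursor=6
After op 5 (delete): buf='MNKZPK' cursor=6
After op 6 (delete): buf='MNKZPK' cursor=6
After op 7 (delete): buf='MNKZPK' cursor=6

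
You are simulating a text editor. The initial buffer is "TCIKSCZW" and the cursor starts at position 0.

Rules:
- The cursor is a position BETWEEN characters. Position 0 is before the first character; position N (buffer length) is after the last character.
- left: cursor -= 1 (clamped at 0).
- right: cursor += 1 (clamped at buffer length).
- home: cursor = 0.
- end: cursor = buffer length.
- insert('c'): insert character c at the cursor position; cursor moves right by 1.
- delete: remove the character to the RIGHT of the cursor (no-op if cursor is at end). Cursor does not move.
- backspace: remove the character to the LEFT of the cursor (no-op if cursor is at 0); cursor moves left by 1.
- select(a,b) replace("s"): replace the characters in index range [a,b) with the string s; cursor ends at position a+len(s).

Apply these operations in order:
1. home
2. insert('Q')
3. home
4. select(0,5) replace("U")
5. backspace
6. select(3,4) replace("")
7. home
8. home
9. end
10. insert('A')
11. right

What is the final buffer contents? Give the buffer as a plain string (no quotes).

Answer: SCZA

Derivation:
After op 1 (home): buf='TCIKSCZW' cursor=0
After op 2 (insert('Q')): buf='QTCIKSCZW' cursor=1
After op 3 (home): buf='QTCIKSCZW' cursor=0
After op 4 (select(0,5) replace("U")): buf='USCZW' cursor=1
After op 5 (backspace): buf='SCZW' cursor=0
After op 6 (select(3,4) replace("")): buf='SCZ' cursor=3
After op 7 (home): buf='SCZ' cursor=0
After op 8 (home): buf='SCZ' cursor=0
After op 9 (end): buf='SCZ' cursor=3
After op 10 (insert('A')): buf='SCZA' cursor=4
After op 11 (right): buf='SCZA' cursor=4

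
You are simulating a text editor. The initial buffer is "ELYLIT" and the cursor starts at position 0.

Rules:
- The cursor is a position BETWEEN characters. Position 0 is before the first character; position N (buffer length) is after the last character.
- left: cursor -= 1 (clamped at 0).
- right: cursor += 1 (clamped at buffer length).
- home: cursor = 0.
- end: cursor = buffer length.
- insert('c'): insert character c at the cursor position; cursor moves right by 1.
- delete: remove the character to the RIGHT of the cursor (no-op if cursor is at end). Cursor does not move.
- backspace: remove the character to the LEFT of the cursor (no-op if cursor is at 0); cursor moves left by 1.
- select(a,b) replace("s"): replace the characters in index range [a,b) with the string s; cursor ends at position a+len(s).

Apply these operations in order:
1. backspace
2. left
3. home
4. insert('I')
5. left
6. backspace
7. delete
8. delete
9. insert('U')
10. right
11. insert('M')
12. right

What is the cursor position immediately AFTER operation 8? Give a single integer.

After op 1 (backspace): buf='ELYLIT' cursor=0
After op 2 (left): buf='ELYLIT' cursor=0
After op 3 (home): buf='ELYLIT' cursor=0
After op 4 (insert('I')): buf='IELYLIT' cursor=1
After op 5 (left): buf='IELYLIT' cursor=0
After op 6 (backspace): buf='IELYLIT' cursor=0
After op 7 (delete): buf='ELYLIT' cursor=0
After op 8 (delete): buf='LYLIT' cursor=0

Answer: 0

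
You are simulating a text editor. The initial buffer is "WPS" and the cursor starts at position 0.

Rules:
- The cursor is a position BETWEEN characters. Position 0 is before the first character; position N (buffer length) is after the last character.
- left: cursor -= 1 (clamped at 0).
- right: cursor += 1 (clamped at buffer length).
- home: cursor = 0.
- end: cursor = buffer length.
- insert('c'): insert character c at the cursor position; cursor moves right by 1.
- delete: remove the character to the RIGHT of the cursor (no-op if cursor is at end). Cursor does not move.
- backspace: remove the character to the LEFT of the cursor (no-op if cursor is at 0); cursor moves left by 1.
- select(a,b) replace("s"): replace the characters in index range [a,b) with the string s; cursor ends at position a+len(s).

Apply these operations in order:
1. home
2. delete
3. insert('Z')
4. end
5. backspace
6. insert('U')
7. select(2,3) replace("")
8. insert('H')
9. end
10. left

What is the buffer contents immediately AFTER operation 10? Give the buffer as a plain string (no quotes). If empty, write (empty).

Answer: ZPH

Derivation:
After op 1 (home): buf='WPS' cursor=0
After op 2 (delete): buf='PS' cursor=0
After op 3 (insert('Z')): buf='ZPS' cursor=1
After op 4 (end): buf='ZPS' cursor=3
After op 5 (backspace): buf='ZP' cursor=2
After op 6 (insert('U')): buf='ZPU' cursor=3
After op 7 (select(2,3) replace("")): buf='ZP' cursor=2
After op 8 (insert('H')): buf='ZPH' cursor=3
After op 9 (end): buf='ZPH' cursor=3
After op 10 (left): buf='ZPH' cursor=2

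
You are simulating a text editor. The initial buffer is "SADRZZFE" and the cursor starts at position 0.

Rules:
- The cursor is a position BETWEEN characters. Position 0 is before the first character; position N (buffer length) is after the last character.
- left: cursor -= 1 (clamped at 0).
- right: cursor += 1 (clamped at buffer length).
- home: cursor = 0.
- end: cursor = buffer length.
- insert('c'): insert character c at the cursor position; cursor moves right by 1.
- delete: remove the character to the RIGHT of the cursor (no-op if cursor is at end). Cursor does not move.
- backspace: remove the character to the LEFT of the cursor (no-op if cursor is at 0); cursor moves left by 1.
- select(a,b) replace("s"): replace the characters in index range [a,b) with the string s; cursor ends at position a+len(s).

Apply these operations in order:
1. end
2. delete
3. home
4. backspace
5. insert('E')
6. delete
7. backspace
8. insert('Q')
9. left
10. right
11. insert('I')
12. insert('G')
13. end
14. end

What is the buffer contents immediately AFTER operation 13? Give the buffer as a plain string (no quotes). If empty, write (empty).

Answer: QIGADRZZFE

Derivation:
After op 1 (end): buf='SADRZZFE' cursor=8
After op 2 (delete): buf='SADRZZFE' cursor=8
After op 3 (home): buf='SADRZZFE' cursor=0
After op 4 (backspace): buf='SADRZZFE' cursor=0
After op 5 (insert('E')): buf='ESADRZZFE' cursor=1
After op 6 (delete): buf='EADRZZFE' cursor=1
After op 7 (backspace): buf='ADRZZFE' cursor=0
After op 8 (insert('Q')): buf='QADRZZFE' cursor=1
After op 9 (left): buf='QADRZZFE' cursor=0
After op 10 (right): buf='QADRZZFE' cursor=1
After op 11 (insert('I')): buf='QIADRZZFE' cursor=2
After op 12 (insert('G')): buf='QIGADRZZFE' cursor=3
After op 13 (end): buf='QIGADRZZFE' cursor=10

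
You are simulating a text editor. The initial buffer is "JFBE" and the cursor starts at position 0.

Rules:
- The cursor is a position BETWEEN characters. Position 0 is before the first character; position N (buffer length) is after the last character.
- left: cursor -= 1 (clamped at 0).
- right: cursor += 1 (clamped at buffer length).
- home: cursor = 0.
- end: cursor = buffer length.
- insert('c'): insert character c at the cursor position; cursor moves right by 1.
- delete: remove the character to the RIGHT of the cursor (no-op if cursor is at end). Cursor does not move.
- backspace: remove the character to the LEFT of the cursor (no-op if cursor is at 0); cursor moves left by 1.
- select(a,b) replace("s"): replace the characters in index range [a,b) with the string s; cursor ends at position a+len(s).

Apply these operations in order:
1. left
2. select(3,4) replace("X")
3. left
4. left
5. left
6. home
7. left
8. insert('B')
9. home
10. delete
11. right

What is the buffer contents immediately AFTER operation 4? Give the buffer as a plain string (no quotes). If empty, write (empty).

After op 1 (left): buf='JFBE' cursor=0
After op 2 (select(3,4) replace("X")): buf='JFBX' cursor=4
After op 3 (left): buf='JFBX' cursor=3
After op 4 (left): buf='JFBX' cursor=2

Answer: JFBX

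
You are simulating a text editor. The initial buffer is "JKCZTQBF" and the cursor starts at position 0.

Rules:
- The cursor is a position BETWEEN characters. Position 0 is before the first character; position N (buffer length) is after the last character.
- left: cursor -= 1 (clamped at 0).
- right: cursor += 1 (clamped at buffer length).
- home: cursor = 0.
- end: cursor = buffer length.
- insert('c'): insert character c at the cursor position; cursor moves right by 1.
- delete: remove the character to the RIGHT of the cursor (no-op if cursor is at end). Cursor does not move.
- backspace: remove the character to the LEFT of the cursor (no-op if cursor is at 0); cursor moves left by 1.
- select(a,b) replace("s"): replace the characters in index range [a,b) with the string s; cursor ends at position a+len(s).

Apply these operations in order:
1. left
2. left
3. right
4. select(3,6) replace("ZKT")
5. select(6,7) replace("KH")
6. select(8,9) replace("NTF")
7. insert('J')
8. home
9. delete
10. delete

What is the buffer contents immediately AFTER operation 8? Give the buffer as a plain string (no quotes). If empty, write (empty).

Answer: JKCZKTKHNTFJ

Derivation:
After op 1 (left): buf='JKCZTQBF' cursor=0
After op 2 (left): buf='JKCZTQBF' cursor=0
After op 3 (right): buf='JKCZTQBF' cursor=1
After op 4 (select(3,6) replace("ZKT")): buf='JKCZKTBF' cursor=6
After op 5 (select(6,7) replace("KH")): buf='JKCZKTKHF' cursor=8
After op 6 (select(8,9) replace("NTF")): buf='JKCZKTKHNTF' cursor=11
After op 7 (insert('J')): buf='JKCZKTKHNTFJ' cursor=12
After op 8 (home): buf='JKCZKTKHNTFJ' cursor=0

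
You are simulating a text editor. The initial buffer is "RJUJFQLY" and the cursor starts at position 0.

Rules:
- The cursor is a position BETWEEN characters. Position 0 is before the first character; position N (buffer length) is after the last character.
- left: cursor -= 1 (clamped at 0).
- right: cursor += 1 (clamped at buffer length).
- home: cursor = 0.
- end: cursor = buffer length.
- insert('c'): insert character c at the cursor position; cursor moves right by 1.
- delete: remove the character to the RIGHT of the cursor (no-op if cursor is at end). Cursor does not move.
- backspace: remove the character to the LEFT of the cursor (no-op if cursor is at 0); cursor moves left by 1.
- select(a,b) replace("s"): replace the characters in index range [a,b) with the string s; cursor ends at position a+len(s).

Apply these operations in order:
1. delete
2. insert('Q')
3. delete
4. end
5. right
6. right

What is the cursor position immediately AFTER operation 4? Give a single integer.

Answer: 7

Derivation:
After op 1 (delete): buf='JUJFQLY' cursor=0
After op 2 (insert('Q')): buf='QJUJFQLY' cursor=1
After op 3 (delete): buf='QUJFQLY' cursor=1
After op 4 (end): buf='QUJFQLY' cursor=7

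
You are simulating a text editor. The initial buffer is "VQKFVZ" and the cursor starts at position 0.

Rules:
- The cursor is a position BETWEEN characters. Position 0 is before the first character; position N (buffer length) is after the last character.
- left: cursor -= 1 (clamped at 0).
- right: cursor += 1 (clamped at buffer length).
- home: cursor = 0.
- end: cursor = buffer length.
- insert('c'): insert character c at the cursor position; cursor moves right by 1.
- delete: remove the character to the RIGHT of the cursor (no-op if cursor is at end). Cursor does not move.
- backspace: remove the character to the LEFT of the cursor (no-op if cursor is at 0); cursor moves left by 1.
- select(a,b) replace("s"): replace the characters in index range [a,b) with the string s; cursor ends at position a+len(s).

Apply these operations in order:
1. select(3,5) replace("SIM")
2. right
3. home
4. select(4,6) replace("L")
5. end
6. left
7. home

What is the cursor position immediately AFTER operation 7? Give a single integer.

After op 1 (select(3,5) replace("SIM")): buf='VQKSIMZ' cursor=6
After op 2 (right): buf='VQKSIMZ' cursor=7
After op 3 (home): buf='VQKSIMZ' cursor=0
After op 4 (select(4,6) replace("L")): buf='VQKSLZ' cursor=5
After op 5 (end): buf='VQKSLZ' cursor=6
After op 6 (left): buf='VQKSLZ' cursor=5
After op 7 (home): buf='VQKSLZ' cursor=0

Answer: 0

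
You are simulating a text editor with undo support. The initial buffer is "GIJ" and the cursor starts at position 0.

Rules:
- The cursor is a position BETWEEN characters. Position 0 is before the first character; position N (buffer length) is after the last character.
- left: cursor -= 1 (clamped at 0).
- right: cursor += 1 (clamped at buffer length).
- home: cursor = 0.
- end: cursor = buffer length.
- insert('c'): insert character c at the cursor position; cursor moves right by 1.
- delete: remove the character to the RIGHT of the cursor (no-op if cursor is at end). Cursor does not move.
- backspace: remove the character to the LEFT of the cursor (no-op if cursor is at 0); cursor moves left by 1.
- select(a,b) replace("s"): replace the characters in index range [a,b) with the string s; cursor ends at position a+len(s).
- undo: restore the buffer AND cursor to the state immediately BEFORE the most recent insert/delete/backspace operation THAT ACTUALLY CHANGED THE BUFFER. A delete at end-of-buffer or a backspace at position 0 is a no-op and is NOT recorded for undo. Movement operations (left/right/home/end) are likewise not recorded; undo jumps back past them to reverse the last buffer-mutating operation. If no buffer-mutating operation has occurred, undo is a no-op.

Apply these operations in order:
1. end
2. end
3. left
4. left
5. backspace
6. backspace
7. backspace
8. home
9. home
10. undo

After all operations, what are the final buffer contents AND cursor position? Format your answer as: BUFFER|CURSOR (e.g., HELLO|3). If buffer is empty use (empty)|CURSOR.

After op 1 (end): buf='GIJ' cursor=3
After op 2 (end): buf='GIJ' cursor=3
After op 3 (left): buf='GIJ' cursor=2
After op 4 (left): buf='GIJ' cursor=1
After op 5 (backspace): buf='IJ' cursor=0
After op 6 (backspace): buf='IJ' cursor=0
After op 7 (backspace): buf='IJ' cursor=0
After op 8 (home): buf='IJ' cursor=0
After op 9 (home): buf='IJ' cursor=0
After op 10 (undo): buf='GIJ' cursor=1

Answer: GIJ|1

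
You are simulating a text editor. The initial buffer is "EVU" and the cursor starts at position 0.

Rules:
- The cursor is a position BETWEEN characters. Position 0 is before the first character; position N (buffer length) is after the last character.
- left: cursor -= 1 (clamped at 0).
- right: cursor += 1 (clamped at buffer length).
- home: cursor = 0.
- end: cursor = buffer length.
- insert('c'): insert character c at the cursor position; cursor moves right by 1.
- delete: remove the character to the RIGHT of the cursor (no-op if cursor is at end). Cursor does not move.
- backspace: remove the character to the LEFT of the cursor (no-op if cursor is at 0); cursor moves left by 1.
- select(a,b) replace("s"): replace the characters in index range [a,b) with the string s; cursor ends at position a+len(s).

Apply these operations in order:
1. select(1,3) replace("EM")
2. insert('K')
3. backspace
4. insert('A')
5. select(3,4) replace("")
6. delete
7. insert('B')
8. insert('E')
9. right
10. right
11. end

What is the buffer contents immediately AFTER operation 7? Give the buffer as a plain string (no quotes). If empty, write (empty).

Answer: EEMB

Derivation:
After op 1 (select(1,3) replace("EM")): buf='EEM' cursor=3
After op 2 (insert('K')): buf='EEMK' cursor=4
After op 3 (backspace): buf='EEM' cursor=3
After op 4 (insert('A')): buf='EEMA' cursor=4
After op 5 (select(3,4) replace("")): buf='EEM' cursor=3
After op 6 (delete): buf='EEM' cursor=3
After op 7 (insert('B')): buf='EEMB' cursor=4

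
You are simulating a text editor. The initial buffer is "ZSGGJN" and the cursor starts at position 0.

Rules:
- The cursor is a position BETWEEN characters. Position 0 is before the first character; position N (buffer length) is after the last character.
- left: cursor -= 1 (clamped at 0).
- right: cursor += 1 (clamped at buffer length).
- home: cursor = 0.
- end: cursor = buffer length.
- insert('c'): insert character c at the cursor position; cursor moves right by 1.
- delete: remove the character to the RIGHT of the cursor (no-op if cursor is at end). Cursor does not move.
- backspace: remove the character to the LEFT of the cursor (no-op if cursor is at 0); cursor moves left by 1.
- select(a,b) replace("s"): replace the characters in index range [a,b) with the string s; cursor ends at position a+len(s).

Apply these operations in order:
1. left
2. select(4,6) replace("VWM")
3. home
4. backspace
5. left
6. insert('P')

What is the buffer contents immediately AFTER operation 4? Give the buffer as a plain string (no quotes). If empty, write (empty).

After op 1 (left): buf='ZSGGJN' cursor=0
After op 2 (select(4,6) replace("VWM")): buf='ZSGGVWM' cursor=7
After op 3 (home): buf='ZSGGVWM' cursor=0
After op 4 (backspace): buf='ZSGGVWM' cursor=0

Answer: ZSGGVWM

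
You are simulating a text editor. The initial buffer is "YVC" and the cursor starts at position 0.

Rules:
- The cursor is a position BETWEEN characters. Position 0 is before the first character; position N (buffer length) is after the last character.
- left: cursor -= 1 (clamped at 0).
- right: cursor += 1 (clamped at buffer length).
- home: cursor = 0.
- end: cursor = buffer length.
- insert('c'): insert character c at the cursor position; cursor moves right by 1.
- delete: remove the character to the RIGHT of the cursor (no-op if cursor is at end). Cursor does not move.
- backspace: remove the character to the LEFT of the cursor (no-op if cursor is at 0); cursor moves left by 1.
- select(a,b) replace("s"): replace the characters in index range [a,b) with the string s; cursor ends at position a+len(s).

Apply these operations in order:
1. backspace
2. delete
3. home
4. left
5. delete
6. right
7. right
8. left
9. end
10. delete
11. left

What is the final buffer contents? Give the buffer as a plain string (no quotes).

After op 1 (backspace): buf='YVC' cursor=0
After op 2 (delete): buf='VC' cursor=0
After op 3 (home): buf='VC' cursor=0
After op 4 (left): buf='VC' cursor=0
After op 5 (delete): buf='C' cursor=0
After op 6 (right): buf='C' cursor=1
After op 7 (right): buf='C' cursor=1
After op 8 (left): buf='C' cursor=0
After op 9 (end): buf='C' cursor=1
After op 10 (delete): buf='C' cursor=1
After op 11 (left): buf='C' cursor=0

Answer: C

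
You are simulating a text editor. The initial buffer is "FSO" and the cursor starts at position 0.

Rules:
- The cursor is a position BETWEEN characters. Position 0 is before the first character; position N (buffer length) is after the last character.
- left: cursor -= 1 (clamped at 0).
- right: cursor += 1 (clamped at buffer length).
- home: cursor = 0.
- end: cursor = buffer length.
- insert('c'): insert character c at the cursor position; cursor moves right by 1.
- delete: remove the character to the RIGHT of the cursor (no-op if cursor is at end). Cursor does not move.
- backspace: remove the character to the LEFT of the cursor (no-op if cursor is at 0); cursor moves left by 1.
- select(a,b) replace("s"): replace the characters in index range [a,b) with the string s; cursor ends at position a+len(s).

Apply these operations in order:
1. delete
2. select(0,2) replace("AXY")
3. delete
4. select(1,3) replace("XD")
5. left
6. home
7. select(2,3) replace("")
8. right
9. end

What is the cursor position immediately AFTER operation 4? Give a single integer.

After op 1 (delete): buf='SO' cursor=0
After op 2 (select(0,2) replace("AXY")): buf='AXY' cursor=3
After op 3 (delete): buf='AXY' cursor=3
After op 4 (select(1,3) replace("XD")): buf='AXD' cursor=3

Answer: 3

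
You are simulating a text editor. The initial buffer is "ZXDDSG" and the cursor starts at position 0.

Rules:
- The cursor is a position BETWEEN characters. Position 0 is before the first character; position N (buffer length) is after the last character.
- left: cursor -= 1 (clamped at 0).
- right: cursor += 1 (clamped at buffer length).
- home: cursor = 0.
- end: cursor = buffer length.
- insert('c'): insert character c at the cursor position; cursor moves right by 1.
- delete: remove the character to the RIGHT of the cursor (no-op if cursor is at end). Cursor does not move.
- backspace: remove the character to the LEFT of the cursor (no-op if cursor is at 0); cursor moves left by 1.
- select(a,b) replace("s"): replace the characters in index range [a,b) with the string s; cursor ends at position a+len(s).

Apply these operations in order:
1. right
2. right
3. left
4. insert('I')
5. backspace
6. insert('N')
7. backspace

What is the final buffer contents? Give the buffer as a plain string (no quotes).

Answer: ZXDDSG

Derivation:
After op 1 (right): buf='ZXDDSG' cursor=1
After op 2 (right): buf='ZXDDSG' cursor=2
After op 3 (left): buf='ZXDDSG' cursor=1
After op 4 (insert('I')): buf='ZIXDDSG' cursor=2
After op 5 (backspace): buf='ZXDDSG' cursor=1
After op 6 (insert('N')): buf='ZNXDDSG' cursor=2
After op 7 (backspace): buf='ZXDDSG' cursor=1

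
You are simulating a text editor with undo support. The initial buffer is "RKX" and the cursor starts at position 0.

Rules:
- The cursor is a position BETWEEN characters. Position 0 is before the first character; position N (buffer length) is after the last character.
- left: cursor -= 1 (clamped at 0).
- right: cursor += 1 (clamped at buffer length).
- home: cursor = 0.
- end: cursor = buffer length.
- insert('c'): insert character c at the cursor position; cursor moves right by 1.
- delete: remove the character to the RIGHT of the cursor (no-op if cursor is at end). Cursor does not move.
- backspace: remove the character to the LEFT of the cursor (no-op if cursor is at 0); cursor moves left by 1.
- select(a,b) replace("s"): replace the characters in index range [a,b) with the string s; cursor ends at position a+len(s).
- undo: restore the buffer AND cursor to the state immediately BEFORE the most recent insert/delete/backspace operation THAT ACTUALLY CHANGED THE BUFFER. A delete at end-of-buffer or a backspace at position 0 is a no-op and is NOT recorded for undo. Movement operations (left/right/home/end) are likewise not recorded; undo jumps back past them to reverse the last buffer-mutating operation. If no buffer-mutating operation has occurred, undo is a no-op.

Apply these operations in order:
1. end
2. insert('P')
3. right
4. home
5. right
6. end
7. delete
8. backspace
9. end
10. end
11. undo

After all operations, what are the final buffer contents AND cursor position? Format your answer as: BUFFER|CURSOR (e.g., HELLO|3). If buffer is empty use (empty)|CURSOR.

After op 1 (end): buf='RKX' cursor=3
After op 2 (insert('P')): buf='RKXP' cursor=4
After op 3 (right): buf='RKXP' cursor=4
After op 4 (home): buf='RKXP' cursor=0
After op 5 (right): buf='RKXP' cursor=1
After op 6 (end): buf='RKXP' cursor=4
After op 7 (delete): buf='RKXP' cursor=4
After op 8 (backspace): buf='RKX' cursor=3
After op 9 (end): buf='RKX' cursor=3
After op 10 (end): buf='RKX' cursor=3
After op 11 (undo): buf='RKXP' cursor=4

Answer: RKXP|4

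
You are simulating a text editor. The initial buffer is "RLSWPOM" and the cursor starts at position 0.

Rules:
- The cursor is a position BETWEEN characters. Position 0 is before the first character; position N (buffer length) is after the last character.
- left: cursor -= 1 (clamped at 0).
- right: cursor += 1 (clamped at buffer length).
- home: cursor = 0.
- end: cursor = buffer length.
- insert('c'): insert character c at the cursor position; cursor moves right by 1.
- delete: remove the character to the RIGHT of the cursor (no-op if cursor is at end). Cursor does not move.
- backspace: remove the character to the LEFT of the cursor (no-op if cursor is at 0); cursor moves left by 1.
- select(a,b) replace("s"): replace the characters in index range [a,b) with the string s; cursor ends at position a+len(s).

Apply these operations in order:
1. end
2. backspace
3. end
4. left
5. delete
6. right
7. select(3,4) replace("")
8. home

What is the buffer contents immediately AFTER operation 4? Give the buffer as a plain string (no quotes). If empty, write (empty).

Answer: RLSWPO

Derivation:
After op 1 (end): buf='RLSWPOM' cursor=7
After op 2 (backspace): buf='RLSWPO' cursor=6
After op 3 (end): buf='RLSWPO' cursor=6
After op 4 (left): buf='RLSWPO' cursor=5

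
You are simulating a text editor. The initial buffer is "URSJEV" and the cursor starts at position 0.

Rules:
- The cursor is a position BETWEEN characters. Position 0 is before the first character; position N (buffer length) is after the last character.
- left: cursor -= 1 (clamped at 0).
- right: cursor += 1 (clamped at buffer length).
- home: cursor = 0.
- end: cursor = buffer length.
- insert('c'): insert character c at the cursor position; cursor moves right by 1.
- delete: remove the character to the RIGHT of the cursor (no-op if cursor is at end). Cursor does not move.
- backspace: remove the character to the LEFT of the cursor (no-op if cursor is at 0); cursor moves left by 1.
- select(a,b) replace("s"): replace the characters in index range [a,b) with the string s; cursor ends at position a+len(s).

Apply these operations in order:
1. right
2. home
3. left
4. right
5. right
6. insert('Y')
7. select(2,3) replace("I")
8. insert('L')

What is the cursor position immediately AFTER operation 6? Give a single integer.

After op 1 (right): buf='URSJEV' cursor=1
After op 2 (home): buf='URSJEV' cursor=0
After op 3 (left): buf='URSJEV' cursor=0
After op 4 (right): buf='URSJEV' cursor=1
After op 5 (right): buf='URSJEV' cursor=2
After op 6 (insert('Y')): buf='URYSJEV' cursor=3

Answer: 3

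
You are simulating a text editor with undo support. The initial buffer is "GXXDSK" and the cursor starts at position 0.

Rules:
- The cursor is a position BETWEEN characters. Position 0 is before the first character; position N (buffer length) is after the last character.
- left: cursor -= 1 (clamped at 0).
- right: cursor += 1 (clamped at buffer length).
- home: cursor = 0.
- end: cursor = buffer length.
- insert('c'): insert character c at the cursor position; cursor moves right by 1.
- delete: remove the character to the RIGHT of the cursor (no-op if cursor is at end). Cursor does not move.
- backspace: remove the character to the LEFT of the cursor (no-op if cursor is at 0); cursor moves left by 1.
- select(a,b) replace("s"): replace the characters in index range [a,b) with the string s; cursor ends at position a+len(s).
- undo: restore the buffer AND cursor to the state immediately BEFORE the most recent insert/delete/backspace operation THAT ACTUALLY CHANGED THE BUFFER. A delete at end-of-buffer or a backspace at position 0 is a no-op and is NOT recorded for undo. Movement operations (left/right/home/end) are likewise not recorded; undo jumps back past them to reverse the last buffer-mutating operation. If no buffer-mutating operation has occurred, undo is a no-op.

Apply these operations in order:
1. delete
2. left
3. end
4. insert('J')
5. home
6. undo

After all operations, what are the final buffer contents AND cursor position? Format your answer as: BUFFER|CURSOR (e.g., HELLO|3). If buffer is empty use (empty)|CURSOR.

Answer: XXDSK|5

Derivation:
After op 1 (delete): buf='XXDSK' cursor=0
After op 2 (left): buf='XXDSK' cursor=0
After op 3 (end): buf='XXDSK' cursor=5
After op 4 (insert('J')): buf='XXDSKJ' cursor=6
After op 5 (home): buf='XXDSKJ' cursor=0
After op 6 (undo): buf='XXDSK' cursor=5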